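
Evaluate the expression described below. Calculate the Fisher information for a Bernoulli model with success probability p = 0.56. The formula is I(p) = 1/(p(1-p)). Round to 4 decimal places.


For Bernoulli(p), Fisher information is I(p) = 1/(p*(1-p)).
p = 0.56, 1-p = 0.44.
p*(1-p) = 0.2464.
I(p) = 1/0.2464 = 4.0584

4.0584


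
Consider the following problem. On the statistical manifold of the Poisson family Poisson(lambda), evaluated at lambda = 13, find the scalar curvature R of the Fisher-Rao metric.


This family has a single free parameter, so its statistical manifold
is 1-dimensional. The Riemann curvature tensor of any 1-dimensional
Riemannian manifold vanishes identically, so R = 0.

0


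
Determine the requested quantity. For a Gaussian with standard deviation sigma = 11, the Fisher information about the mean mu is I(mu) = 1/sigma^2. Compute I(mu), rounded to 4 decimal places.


The Fisher information for the mean of a normal distribution is I(mu) = 1/sigma^2.
sigma = 11, so sigma^2 = 121.
I(mu) = 1/121 = 0.0083

0.0083


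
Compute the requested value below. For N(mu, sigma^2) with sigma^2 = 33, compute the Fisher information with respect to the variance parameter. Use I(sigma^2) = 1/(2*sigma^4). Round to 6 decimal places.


Fisher information for variance: I(sigma^2) = 1/(2*sigma^4).
sigma^2 = 33, so sigma^4 = 1089.
I = 1/(2*1089) = 1/2178 = 0.000459

0.000459


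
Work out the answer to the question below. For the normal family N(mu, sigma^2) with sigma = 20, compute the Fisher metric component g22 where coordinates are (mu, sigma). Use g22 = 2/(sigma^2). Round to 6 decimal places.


For the 2-parameter normal family, the Fisher metric has:
  g11 = 1/sigma^2, g22 = 2/sigma^2.
sigma = 20, sigma^2 = 400.
g22 = 0.005000

0.005000


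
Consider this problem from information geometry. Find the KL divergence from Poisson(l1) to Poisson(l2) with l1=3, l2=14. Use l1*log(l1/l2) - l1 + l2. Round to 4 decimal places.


KL divergence for Poisson:
KL = l1*log(l1/l2) - l1 + l2.
l1 = 3, l2 = 14.
log(3/14) = -1.540445.
l1*log(l1/l2) = 3 * -1.540445 = -4.621335.
KL = -4.621335 - 3 + 14 = 6.3787

6.3787


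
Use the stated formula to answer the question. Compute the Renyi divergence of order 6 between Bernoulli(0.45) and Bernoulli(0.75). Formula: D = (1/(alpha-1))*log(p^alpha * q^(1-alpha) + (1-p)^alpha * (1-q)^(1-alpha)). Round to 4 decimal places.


Renyi divergence of order alpha between Bernoulli distributions:
D = (1/(alpha-1))*log(p^alpha * q^(1-alpha) + (1-p)^alpha * (1-q)^(1-alpha)).
alpha = 6, p = 0.45, q = 0.75.
p^alpha * q^(1-alpha) = 0.45^6 * 0.75^-5 = 0.034992.
(1-p)^alpha * (1-q)^(1-alpha) = 0.55^6 * 0.25^-5 = 28.344976.
sum = 0.034992 + 28.344976 = 28.379968.
D = (1/5)*log(28.379968) = 0.6691

0.6691


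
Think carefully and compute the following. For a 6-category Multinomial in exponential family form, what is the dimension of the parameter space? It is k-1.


Exponential family dimension calculation:
For Multinomial with k=6 categories, dim = k-1 = 5.

5


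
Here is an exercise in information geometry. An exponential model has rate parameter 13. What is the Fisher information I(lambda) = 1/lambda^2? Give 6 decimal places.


Fisher information for exponential: I(lambda) = 1/lambda^2.
lambda = 13, lambda^2 = 169.
I = 1/169 = 0.005917

0.005917


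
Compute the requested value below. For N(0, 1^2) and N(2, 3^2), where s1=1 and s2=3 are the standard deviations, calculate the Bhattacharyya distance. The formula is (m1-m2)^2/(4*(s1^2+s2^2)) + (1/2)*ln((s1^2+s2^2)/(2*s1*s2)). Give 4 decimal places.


Bhattacharyya distance between two Gaussians:
DB = (m1-m2)^2/(4*(s1^2+s2^2)) + (1/2)*ln((s1^2+s2^2)/(2*s1*s2)).
(m1-m2)^2 = (-2)^2 = 4.
s1^2+s2^2 = 1 + 9 = 10.
term1 = 4/40 = 0.1.
term2 = 0.5*ln(10/6.0) = 0.255413.
DB = 0.1 + 0.255413 = 0.3554

0.3554


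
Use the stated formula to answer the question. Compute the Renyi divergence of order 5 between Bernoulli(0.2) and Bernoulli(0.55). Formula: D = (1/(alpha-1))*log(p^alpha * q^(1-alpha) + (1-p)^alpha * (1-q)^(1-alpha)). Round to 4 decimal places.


Renyi divergence of order alpha between Bernoulli distributions:
D = (1/(alpha-1))*log(p^alpha * q^(1-alpha) + (1-p)^alpha * (1-q)^(1-alpha)).
alpha = 5, p = 0.2, q = 0.55.
p^alpha * q^(1-alpha) = 0.2^5 * 0.55^-4 = 0.003497.
(1-p)^alpha * (1-q)^(1-alpha) = 0.8^5 * 0.45^-4 = 7.990977.
sum = 0.003497 + 7.990977 = 7.994474.
D = (1/4)*log(7.994474) = 0.5197

0.5197


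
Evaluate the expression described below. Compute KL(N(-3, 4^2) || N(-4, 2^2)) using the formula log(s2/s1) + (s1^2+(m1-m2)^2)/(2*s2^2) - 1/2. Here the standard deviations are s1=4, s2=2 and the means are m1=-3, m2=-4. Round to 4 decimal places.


KL divergence between normal distributions:
KL = log(s2/s1) + (s1^2 + (m1-m2)^2)/(2*s2^2) - 1/2.
log(2/4) = -0.693147.
(4^2 + (-3--4)^2)/(2*2^2) = (16 + 1)/8 = 2.125.
KL = -0.693147 + 2.125 - 0.5 = 0.9319

0.9319


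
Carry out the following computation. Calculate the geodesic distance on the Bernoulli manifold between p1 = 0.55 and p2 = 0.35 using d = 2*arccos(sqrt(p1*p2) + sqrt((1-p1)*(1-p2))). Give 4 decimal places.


Geodesic distance on Bernoulli manifold:
d(p1,p2) = 2*arccos(sqrt(p1*p2) + sqrt((1-p1)*(1-p2))).
sqrt(p1*p2) = sqrt(0.55*0.35) = 0.438748.
sqrt((1-p1)*(1-p2)) = sqrt(0.45*0.65) = 0.540833.
arg = 0.438748 + 0.540833 = 0.979581.
d = 2*arccos(0.979581) = 0.4049

0.4049


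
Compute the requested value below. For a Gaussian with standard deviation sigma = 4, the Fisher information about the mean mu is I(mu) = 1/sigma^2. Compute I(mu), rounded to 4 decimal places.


The Fisher information for the mean of a normal distribution is I(mu) = 1/sigma^2.
sigma = 4, so sigma^2 = 16.
I(mu) = 1/16 = 0.0625

0.0625


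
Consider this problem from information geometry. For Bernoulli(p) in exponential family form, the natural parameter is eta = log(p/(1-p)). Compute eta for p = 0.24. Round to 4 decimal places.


Natural parameter for Bernoulli: eta = log(p/(1-p)).
p = 0.24, 1-p = 0.76.
p/(1-p) = 0.315789.
eta = log(0.315789) = -1.1527

-1.1527


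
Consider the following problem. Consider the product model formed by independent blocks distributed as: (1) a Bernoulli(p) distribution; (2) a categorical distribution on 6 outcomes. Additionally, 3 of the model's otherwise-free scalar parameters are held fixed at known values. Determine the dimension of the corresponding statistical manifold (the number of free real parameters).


The dimension of a statistical manifold equals the number of free
(independent) real parameters of the model. For a product of independent
blocks the parameter counts add.
- Bernoulli (p): 1.
- categorical on 6 outcomes (probabilities sum to 1): 6-1 = 5.
Total = 1 + 5 = 6.
3 parameter(s) fixed at known values: 6 - 3 = 3.
Dimension = 3

3


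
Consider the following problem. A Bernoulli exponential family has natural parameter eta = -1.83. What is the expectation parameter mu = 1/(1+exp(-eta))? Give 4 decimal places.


Dual coordinate (expectation parameter) for Bernoulli:
mu = 1/(1+exp(-eta)).
eta = -1.83.
exp(-eta) = exp(1.83) = 6.233887.
mu = 1/(1+6.233887) = 0.1382

0.1382


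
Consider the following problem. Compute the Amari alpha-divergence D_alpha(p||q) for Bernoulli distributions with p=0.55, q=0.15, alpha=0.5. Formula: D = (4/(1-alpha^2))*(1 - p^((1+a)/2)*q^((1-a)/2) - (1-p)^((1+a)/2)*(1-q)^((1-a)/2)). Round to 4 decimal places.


Amari alpha-divergence:
D = (4/(1-alpha^2))*(1 - p^((1+a)/2)*q^((1-a)/2) - (1-p)^((1+a)/2)*(1-q)^((1-a)/2)).
alpha = 0.5, p = 0.55, q = 0.15.
e1 = (1+alpha)/2 = 0.75, e2 = (1-alpha)/2 = 0.25.
t1 = p^e1 * q^e2 = 0.55^0.75 * 0.15^0.25 = 0.397461.
t2 = (1-p)^e1 * (1-q)^e2 = 0.45^0.75 * 0.85^0.25 = 0.527551.
4/(1-alpha^2) = 5.333333.
D = 5.333333*(1 - 0.397461 - 0.527551) = 0.3999

0.3999


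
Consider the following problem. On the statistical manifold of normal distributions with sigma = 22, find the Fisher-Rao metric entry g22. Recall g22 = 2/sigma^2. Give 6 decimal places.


For the 2-parameter normal family, the Fisher metric has:
  g11 = 1/sigma^2, g22 = 2/sigma^2.
sigma = 22, sigma^2 = 484.
g22 = 0.004132

0.004132


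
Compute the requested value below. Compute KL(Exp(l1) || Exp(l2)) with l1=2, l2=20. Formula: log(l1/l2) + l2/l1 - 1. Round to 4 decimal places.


KL divergence for exponential family:
KL = log(l1/l2) + l2/l1 - 1.
log(2/20) = -2.302585.
20/2 = 10.0.
KL = -2.302585 + 10.0 - 1 = 6.6974

6.6974


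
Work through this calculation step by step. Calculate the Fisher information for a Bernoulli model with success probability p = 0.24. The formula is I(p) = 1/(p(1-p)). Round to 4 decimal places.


For Bernoulli(p), Fisher information is I(p) = 1/(p*(1-p)).
p = 0.24, 1-p = 0.76.
p*(1-p) = 0.1824.
I(p) = 1/0.1824 = 5.4825

5.4825


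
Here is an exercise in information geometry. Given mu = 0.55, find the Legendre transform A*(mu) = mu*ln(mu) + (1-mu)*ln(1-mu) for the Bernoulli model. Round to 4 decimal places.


Legendre transform for Bernoulli:
A*(mu) = mu*log(mu) + (1-mu)*log(1-mu).
mu = 0.55, 1-mu = 0.45.
mu*log(mu) = 0.55*log(0.55) = -0.32881.
(1-mu)*log(1-mu) = 0.45*log(0.45) = -0.359328.
A* = -0.32881 + -0.359328 = -0.6881

-0.6881


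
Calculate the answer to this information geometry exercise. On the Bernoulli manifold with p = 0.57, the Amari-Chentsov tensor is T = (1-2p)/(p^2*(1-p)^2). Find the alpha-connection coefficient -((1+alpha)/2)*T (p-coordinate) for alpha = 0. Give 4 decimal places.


Skewness (Amari-Chentsov) tensor: T = (1-2p)/(p^2*(1-p)^2).
p = 0.57, 1-2p = -0.14, p^2 = 0.3249, (1-p)^2 = 0.1849.
T = -0.14/(0.3249 * 0.1849) = -2.330459.
In the p-coordinate, Gamma^(alpha) = Gamma^(0) - (alpha/2)*T with Gamma^(0) = (1/2)*g'(p) = -T/2,
so Gamma^(alpha) = -((1+alpha)/2)*T.
alpha = 0, -(1+alpha)/2 = -0.5.
Gamma = -0.5 * -2.330459 = 1.1652

1.1652


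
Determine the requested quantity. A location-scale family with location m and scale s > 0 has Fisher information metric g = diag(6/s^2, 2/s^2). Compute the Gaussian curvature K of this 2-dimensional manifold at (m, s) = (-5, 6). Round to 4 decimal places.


The metric has the form g = (A dm^2 + B ds^2)/s^2 with A = 6, B = 2.
Substitute u = sqrt(A/B)*m: g = B*(du^2 + ds^2)/s^2, i.e. B times the
Poincare upper half-plane metric, which has constant Gaussian curvature -1.
Scaling a 2D metric by a constant c divides the Gaussian curvature by c,
so K = -1/B = -1/(2) = -0.5000 everywhere (the point (m, s) = (-5, 6) is irrelevant:
the curvature is constant).
The requested Gaussian curvature is K = -0.5000.

-0.5000


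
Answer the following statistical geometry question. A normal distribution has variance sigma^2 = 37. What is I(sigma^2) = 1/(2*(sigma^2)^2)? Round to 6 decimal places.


Fisher information for variance: I(sigma^2) = 1/(2*sigma^4).
sigma^2 = 37, so sigma^4 = 1369.
I = 1/(2*1369) = 1/2738 = 0.000365

0.000365


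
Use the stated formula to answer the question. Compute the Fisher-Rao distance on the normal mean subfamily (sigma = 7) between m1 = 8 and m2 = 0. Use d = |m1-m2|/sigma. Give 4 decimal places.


On the fixed-variance normal subfamily, geodesic distance = |m1-m2|/sigma.
|8 - 0| = 8.
sigma = 7.
d = 8/7 = 1.1429

1.1429


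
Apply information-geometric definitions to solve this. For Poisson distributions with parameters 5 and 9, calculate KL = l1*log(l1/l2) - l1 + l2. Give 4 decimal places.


KL divergence for Poisson:
KL = l1*log(l1/l2) - l1 + l2.
l1 = 5, l2 = 9.
log(5/9) = -0.587787.
l1*log(l1/l2) = 5 * -0.587787 = -2.938933.
KL = -2.938933 - 5 + 9 = 1.0611

1.0611


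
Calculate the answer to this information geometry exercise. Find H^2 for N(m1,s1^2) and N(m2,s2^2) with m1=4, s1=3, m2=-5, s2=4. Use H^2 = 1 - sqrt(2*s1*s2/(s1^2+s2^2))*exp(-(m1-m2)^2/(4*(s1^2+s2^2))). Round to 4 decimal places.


Squared Hellinger distance for Gaussians:
H^2 = 1 - sqrt(2*s1*s2/(s1^2+s2^2)) * exp(-(m1-m2)^2/(4*(s1^2+s2^2))).
s1^2 = 9, s2^2 = 16, s1^2+s2^2 = 25.
sqrt(2*3*4/(25)) = 0.979796.
(m1-m2)^2 = (9)^2 = 81.
exp(-81/(4*25)) = exp(-0.81) = 0.444858.
H^2 = 1 - 0.979796*0.444858 = 0.5641

0.5641


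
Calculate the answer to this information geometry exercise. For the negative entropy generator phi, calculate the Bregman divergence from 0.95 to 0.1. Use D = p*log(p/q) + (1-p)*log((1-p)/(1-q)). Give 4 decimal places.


Bregman divergence with negative entropy generator:
D = p*log(p/q) + (1-p)*log((1-p)/(1-q)).
p = 0.95, q = 0.1.
p*log(p/q) = 0.95*log(0.95/0.1) = 2.138727.
(1-p)*log((1-p)/(1-q)) = 0.05*log(0.05/0.9) = -0.144519.
D = 2.138727 + -0.144519 = 1.9942

1.9942


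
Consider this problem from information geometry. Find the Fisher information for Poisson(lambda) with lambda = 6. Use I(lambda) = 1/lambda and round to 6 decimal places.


Fisher information for Poisson: I(lambda) = 1/lambda.
lambda = 6.
I(lambda) = 1/6 = 0.166667

0.166667


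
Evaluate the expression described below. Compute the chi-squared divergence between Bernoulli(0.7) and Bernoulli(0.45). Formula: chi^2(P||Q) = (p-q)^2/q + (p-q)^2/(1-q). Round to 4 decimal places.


Chi-squared divergence between Bernoulli distributions:
chi^2 = (p-q)^2/q + (p-q)^2/(1-q).
p = 0.7, q = 0.45, p-q = 0.25.
(p-q)^2 = 0.0625.
term1 = 0.0625/0.45 = 0.138889.
term2 = 0.0625/0.55 = 0.113636.
chi^2 = 0.138889 + 0.113636 = 0.2525

0.2525


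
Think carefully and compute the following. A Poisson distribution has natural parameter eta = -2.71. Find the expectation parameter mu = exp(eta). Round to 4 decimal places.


Expectation parameter for Poisson exponential family:
mu = exp(eta).
eta = -2.71.
mu = exp(-2.71) = 0.0665

0.0665


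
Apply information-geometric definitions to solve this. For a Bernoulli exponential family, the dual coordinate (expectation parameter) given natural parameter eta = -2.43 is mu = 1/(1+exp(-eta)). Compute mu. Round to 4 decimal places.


Dual coordinate (expectation parameter) for Bernoulli:
mu = 1/(1+exp(-eta)).
eta = -2.43.
exp(-eta) = exp(2.43) = 11.358882.
mu = 1/(1+11.358882) = 0.0809

0.0809


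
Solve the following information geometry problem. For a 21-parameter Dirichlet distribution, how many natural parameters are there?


Exponential family dimension calculation:
Dirichlet with 21 components has 21 natural parameters.

21


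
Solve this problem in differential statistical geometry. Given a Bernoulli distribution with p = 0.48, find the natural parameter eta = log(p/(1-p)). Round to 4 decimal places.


Natural parameter for Bernoulli: eta = log(p/(1-p)).
p = 0.48, 1-p = 0.52.
p/(1-p) = 0.923077.
eta = log(0.923077) = -0.0800

-0.0800


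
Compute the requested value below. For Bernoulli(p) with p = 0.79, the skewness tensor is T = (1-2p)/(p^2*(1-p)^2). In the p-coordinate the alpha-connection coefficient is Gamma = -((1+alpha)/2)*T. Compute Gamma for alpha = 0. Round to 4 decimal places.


Skewness (Amari-Chentsov) tensor: T = (1-2p)/(p^2*(1-p)^2).
p = 0.79, 1-2p = -0.58, p^2 = 0.6241, (1-p)^2 = 0.0441.
T = -0.58/(0.6241 * 0.0441) = -21.07343.
In the p-coordinate, Gamma^(alpha) = Gamma^(0) - (alpha/2)*T with Gamma^(0) = (1/2)*g'(p) = -T/2,
so Gamma^(alpha) = -((1+alpha)/2)*T.
alpha = 0, -(1+alpha)/2 = -0.5.
Gamma = -0.5 * -21.07343 = 10.5367

10.5367


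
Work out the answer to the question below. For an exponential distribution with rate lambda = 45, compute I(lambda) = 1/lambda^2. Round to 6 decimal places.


Fisher information for exponential: I(lambda) = 1/lambda^2.
lambda = 45, lambda^2 = 2025.
I = 1/2025 = 0.000494

0.000494


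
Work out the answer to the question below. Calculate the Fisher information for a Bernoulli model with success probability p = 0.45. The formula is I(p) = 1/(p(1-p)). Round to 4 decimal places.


For Bernoulli(p), Fisher information is I(p) = 1/(p*(1-p)).
p = 0.45, 1-p = 0.55.
p*(1-p) = 0.2475.
I(p) = 1/0.2475 = 4.0404

4.0404


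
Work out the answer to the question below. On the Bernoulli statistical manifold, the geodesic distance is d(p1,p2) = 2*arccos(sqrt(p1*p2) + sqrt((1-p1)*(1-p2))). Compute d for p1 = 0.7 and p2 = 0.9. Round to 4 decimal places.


Geodesic distance on Bernoulli manifold:
d(p1,p2) = 2*arccos(sqrt(p1*p2) + sqrt((1-p1)*(1-p2))).
sqrt(p1*p2) = sqrt(0.7*0.9) = 0.793725.
sqrt((1-p1)*(1-p2)) = sqrt(0.3*0.1) = 0.173205.
arg = 0.793725 + 0.173205 = 0.96693.
d = 2*arccos(0.96693) = 0.5158

0.5158


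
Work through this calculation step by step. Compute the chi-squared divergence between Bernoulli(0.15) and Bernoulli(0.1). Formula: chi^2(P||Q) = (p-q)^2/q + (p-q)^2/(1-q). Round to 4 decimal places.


Chi-squared divergence between Bernoulli distributions:
chi^2 = (p-q)^2/q + (p-q)^2/(1-q).
p = 0.15, q = 0.1, p-q = 0.05.
(p-q)^2 = 0.0025.
term1 = 0.0025/0.1 = 0.025.
term2 = 0.0025/0.9 = 0.002778.
chi^2 = 0.025 + 0.002778 = 0.0278

0.0278


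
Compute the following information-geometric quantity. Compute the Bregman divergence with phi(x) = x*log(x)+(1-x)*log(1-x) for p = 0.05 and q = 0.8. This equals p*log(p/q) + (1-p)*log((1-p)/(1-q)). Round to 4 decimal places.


Bregman divergence with negative entropy generator:
D = p*log(p/q) + (1-p)*log((1-p)/(1-q)).
p = 0.05, q = 0.8.
p*log(p/q) = 0.05*log(0.05/0.8) = -0.138629.
(1-p)*log((1-p)/(1-q)) = 0.95*log(0.95/0.2) = 1.480237.
D = -0.138629 + 1.480237 = 1.3416

1.3416


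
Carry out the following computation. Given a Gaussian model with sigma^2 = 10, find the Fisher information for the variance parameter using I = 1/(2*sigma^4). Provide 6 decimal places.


Fisher information for variance: I(sigma^2) = 1/(2*sigma^4).
sigma^2 = 10, so sigma^4 = 100.
I = 1/(2*100) = 1/200 = 0.005000

0.005000


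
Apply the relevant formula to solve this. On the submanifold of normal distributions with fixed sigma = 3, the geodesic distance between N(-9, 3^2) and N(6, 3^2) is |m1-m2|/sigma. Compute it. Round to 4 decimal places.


On the fixed-variance normal subfamily, geodesic distance = |m1-m2|/sigma.
|-9 - 6| = 15.
sigma = 3.
d = 15/3 = 5.0000

5.0000


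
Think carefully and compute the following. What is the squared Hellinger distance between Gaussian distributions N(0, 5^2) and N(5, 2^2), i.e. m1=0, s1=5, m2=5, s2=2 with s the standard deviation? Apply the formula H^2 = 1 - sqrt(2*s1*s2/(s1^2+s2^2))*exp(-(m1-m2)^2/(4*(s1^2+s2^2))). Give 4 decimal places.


Squared Hellinger distance for Gaussians:
H^2 = 1 - sqrt(2*s1*s2/(s1^2+s2^2)) * exp(-(m1-m2)^2/(4*(s1^2+s2^2))).
s1^2 = 25, s2^2 = 4, s1^2+s2^2 = 29.
sqrt(2*5*2/(29)) = 0.830455.
(m1-m2)^2 = (-5)^2 = 25.
exp(-25/(4*29)) = exp(-0.215517) = 0.806124.
H^2 = 1 - 0.830455*0.806124 = 0.3306

0.3306


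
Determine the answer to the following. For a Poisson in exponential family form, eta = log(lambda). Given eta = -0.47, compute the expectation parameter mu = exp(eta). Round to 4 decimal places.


Expectation parameter for Poisson exponential family:
mu = exp(eta).
eta = -0.47.
mu = exp(-0.47) = 0.6250

0.6250


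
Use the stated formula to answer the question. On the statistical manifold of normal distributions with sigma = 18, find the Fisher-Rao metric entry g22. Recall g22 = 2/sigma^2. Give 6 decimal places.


For the 2-parameter normal family, the Fisher metric has:
  g11 = 1/sigma^2, g22 = 2/sigma^2.
sigma = 18, sigma^2 = 324.
g22 = 0.006173

0.006173


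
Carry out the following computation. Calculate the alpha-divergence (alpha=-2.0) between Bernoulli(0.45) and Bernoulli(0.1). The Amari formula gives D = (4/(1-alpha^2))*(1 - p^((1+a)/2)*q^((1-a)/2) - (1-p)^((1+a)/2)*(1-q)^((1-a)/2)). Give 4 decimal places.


Amari alpha-divergence:
D = (4/(1-alpha^2))*(1 - p^((1+a)/2)*q^((1-a)/2) - (1-p)^((1+a)/2)*(1-q)^((1-a)/2)).
alpha = -2.0, p = 0.45, q = 0.1.
e1 = (1+alpha)/2 = -0.5, e2 = (1-alpha)/2 = 1.5.
t1 = p^e1 * q^e2 = 0.45^-0.5 * 0.1^1.5 = 0.04714.
t2 = (1-p)^e1 * (1-q)^e2 = 0.55^-0.5 * 0.9^1.5 = 1.151284.
4/(1-alpha^2) = -1.333333.
D = -1.333333*(1 - 0.04714 - 1.151284) = 0.2646

0.2646


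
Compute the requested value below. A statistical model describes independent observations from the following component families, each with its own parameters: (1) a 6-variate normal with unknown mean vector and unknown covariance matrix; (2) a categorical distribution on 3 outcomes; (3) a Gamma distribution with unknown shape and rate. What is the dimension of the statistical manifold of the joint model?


The dimension of a statistical manifold equals the number of free
(independent) real parameters of the model. For a product of independent
blocks the parameter counts add.
- 6-variate normal: 6 (mean) + 6*7/2 = 21 (symmetric covariance) = 27.
- categorical on 3 outcomes (probabilities sum to 1): 3-1 = 2.
- Gamma (shape, rate): 2.
Total = 27 + 2 + 2 = 31.
Dimension = 31

31


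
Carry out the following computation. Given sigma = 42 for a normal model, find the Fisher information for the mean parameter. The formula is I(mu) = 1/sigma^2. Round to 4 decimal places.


The Fisher information for the mean of a normal distribution is I(mu) = 1/sigma^2.
sigma = 42, so sigma^2 = 1764.
I(mu) = 1/1764 = 0.0006

0.0006


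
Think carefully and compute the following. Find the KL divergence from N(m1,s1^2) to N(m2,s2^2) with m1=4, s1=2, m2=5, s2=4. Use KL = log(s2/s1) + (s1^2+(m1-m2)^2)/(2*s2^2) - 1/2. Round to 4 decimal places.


KL divergence between normal distributions:
KL = log(s2/s1) + (s1^2 + (m1-m2)^2)/(2*s2^2) - 1/2.
log(4/2) = 0.693147.
(2^2 + (4-5)^2)/(2*4^2) = (4 + 1)/32 = 0.15625.
KL = 0.693147 + 0.15625 - 0.5 = 0.3494

0.3494


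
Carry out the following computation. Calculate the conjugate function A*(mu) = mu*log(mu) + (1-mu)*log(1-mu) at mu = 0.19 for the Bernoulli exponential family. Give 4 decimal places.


Legendre transform for Bernoulli:
A*(mu) = mu*log(mu) + (1-mu)*log(1-mu).
mu = 0.19, 1-mu = 0.81.
mu*log(mu) = 0.19*log(0.19) = -0.315539.
(1-mu)*log(1-mu) = 0.81*log(0.81) = -0.170684.
A* = -0.315539 + -0.170684 = -0.4862

-0.4862


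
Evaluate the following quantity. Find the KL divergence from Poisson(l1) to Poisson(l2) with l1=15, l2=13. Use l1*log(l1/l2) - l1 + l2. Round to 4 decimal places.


KL divergence for Poisson:
KL = l1*log(l1/l2) - l1 + l2.
l1 = 15, l2 = 13.
log(15/13) = 0.143101.
l1*log(l1/l2) = 15 * 0.143101 = 2.146513.
KL = 2.146513 - 15 + 13 = 0.1465

0.1465


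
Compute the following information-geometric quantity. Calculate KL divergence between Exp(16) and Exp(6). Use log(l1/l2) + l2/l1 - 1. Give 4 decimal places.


KL divergence for exponential family:
KL = log(l1/l2) + l2/l1 - 1.
log(16/6) = 0.980829.
6/16 = 0.375.
KL = 0.980829 + 0.375 - 1 = 0.3558

0.3558


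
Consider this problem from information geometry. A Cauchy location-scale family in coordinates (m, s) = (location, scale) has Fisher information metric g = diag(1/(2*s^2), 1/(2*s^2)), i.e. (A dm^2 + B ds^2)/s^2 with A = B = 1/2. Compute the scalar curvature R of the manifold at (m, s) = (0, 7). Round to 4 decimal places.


The metric has the form g = (A dm^2 + B ds^2)/s^2 with A = 1/2, B = 1/2.
Substitute u = sqrt(A/B)*m: g = B*(du^2 + ds^2)/s^2, i.e. B times the
Poincare upper half-plane metric, which has constant Gaussian curvature -1.
Scaling a 2D metric by a constant c divides the Gaussian curvature by c,
so K = -1/B = -1/(1/2) = -2.0000 everywhere (the point (m, s) = (0, 7) is irrelevant:
the curvature is constant).
Scalar curvature in dimension 2: R = 2K = -2/(1/2) = -4.0000.

-4.0000


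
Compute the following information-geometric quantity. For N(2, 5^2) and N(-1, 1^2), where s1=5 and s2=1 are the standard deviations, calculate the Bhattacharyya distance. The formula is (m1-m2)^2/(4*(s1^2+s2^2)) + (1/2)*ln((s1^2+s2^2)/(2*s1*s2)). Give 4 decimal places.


Bhattacharyya distance between two Gaussians:
DB = (m1-m2)^2/(4*(s1^2+s2^2)) + (1/2)*ln((s1^2+s2^2)/(2*s1*s2)).
(m1-m2)^2 = (3)^2 = 9.
s1^2+s2^2 = 25 + 1 = 26.
term1 = 9/104 = 0.086538.
term2 = 0.5*ln(26/10.0) = 0.477756.
DB = 0.086538 + 0.477756 = 0.5643

0.5643


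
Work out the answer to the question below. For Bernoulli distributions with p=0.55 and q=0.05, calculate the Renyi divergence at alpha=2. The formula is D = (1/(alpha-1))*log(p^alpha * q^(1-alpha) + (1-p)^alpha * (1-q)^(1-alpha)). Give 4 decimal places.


Renyi divergence of order alpha between Bernoulli distributions:
D = (1/(alpha-1))*log(p^alpha * q^(1-alpha) + (1-p)^alpha * (1-q)^(1-alpha)).
alpha = 2, p = 0.55, q = 0.05.
p^alpha * q^(1-alpha) = 0.55^2 * 0.05^-1 = 6.05.
(1-p)^alpha * (1-q)^(1-alpha) = 0.45^2 * 0.95^-1 = 0.213158.
sum = 6.05 + 0.213158 = 6.263158.
D = (1/1)*log(6.263158) = 1.8347

1.8347


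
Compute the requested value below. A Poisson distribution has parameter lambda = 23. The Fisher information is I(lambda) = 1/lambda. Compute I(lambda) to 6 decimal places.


Fisher information for Poisson: I(lambda) = 1/lambda.
lambda = 23.
I(lambda) = 1/23 = 0.043478

0.043478


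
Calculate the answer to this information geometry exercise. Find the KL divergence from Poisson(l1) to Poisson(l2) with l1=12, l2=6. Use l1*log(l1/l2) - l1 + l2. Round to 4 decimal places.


KL divergence for Poisson:
KL = l1*log(l1/l2) - l1 + l2.
l1 = 12, l2 = 6.
log(12/6) = 0.693147.
l1*log(l1/l2) = 12 * 0.693147 = 8.317766.
KL = 8.317766 - 12 + 6 = 2.3178

2.3178


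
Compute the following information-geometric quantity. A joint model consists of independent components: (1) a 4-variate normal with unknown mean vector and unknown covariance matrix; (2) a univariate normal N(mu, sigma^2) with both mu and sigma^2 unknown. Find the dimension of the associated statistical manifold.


The dimension of a statistical manifold equals the number of free
(independent) real parameters of the model. For a product of independent
blocks the parameter counts add.
- 4-variate normal: 4 (mean) + 4*5/2 = 10 (symmetric covariance) = 14.
- normal (mu, sigma^2): 2.
Total = 14 + 2 = 16.
Dimension = 16

16


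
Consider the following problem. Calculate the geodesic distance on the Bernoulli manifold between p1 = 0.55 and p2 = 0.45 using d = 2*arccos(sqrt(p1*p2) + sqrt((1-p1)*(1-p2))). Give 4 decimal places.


Geodesic distance on Bernoulli manifold:
d(p1,p2) = 2*arccos(sqrt(p1*p2) + sqrt((1-p1)*(1-p2))).
sqrt(p1*p2) = sqrt(0.55*0.45) = 0.497494.
sqrt((1-p1)*(1-p2)) = sqrt(0.45*0.55) = 0.497494.
arg = 0.497494 + 0.497494 = 0.994987.
d = 2*arccos(0.994987) = 0.2003

0.2003


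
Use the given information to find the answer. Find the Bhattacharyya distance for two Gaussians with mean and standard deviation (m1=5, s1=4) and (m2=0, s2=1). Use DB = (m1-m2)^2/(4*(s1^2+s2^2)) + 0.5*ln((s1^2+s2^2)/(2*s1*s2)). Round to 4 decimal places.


Bhattacharyya distance between two Gaussians:
DB = (m1-m2)^2/(4*(s1^2+s2^2)) + (1/2)*ln((s1^2+s2^2)/(2*s1*s2)).
(m1-m2)^2 = (5)^2 = 25.
s1^2+s2^2 = 16 + 1 = 17.
term1 = 25/68 = 0.367647.
term2 = 0.5*ln(17/8.0) = 0.376886.
DB = 0.367647 + 0.376886 = 0.7445

0.7445


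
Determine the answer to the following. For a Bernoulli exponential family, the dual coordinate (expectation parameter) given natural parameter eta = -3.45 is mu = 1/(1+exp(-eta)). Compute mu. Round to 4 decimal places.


Dual coordinate (expectation parameter) for Bernoulli:
mu = 1/(1+exp(-eta)).
eta = -3.45.
exp(-eta) = exp(3.45) = 31.500392.
mu = 1/(1+31.500392) = 0.0308

0.0308


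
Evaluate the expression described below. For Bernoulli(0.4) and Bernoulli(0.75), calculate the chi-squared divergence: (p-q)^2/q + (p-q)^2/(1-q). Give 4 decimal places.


Chi-squared divergence between Bernoulli distributions:
chi^2 = (p-q)^2/q + (p-q)^2/(1-q).
p = 0.4, q = 0.75, p-q = -0.35.
(p-q)^2 = 0.1225.
term1 = 0.1225/0.75 = 0.163333.
term2 = 0.1225/0.25 = 0.49.
chi^2 = 0.163333 + 0.49 = 0.6533

0.6533


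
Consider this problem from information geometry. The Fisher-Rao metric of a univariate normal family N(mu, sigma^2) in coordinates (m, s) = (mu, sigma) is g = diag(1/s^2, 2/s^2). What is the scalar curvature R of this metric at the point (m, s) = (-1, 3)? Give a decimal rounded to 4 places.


The metric has the form g = (A dm^2 + B ds^2)/s^2 with A = 1, B = 2.
Substitute u = sqrt(A/B)*m: g = B*(du^2 + ds^2)/s^2, i.e. B times the
Poincare upper half-plane metric, which has constant Gaussian curvature -1.
Scaling a 2D metric by a constant c divides the Gaussian curvature by c,
so K = -1/B = -1/(2) = -0.5000 everywhere (the point (m, s) = (-1, 3) is irrelevant:
the curvature is constant).
Scalar curvature in dimension 2: R = 2K = -2/(2) = -1.0000.

-1.0000


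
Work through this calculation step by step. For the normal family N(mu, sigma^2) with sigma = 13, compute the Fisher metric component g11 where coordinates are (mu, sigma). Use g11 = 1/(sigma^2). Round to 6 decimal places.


For the 2-parameter normal family, the Fisher metric has:
  g11 = 1/sigma^2, g22 = 2/sigma^2.
sigma = 13, sigma^2 = 169.
g11 = 0.005917

0.005917


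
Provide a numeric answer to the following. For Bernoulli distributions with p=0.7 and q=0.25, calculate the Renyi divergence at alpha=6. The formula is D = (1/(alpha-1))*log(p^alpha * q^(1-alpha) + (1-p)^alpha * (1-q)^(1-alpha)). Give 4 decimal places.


Renyi divergence of order alpha between Bernoulli distributions:
D = (1/(alpha-1))*log(p^alpha * q^(1-alpha) + (1-p)^alpha * (1-q)^(1-alpha)).
alpha = 6, p = 0.7, q = 0.25.
p^alpha * q^(1-alpha) = 0.7^6 * 0.25^-5 = 120.472576.
(1-p)^alpha * (1-q)^(1-alpha) = 0.3^6 * 0.75^-5 = 0.003072.
sum = 120.472576 + 0.003072 = 120.475648.
D = (1/5)*log(120.475648) = 0.9583

0.9583


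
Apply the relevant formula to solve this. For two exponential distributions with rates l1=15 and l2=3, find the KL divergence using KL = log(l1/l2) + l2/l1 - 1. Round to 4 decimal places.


KL divergence for exponential family:
KL = log(l1/l2) + l2/l1 - 1.
log(15/3) = 1.609438.
3/15 = 0.2.
KL = 1.609438 + 0.2 - 1 = 0.8094

0.8094


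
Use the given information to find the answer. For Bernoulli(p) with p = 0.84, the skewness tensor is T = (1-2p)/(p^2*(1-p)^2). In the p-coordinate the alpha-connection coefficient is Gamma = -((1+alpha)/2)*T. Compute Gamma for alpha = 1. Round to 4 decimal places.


Skewness (Amari-Chentsov) tensor: T = (1-2p)/(p^2*(1-p)^2).
p = 0.84, 1-2p = -0.68, p^2 = 0.7056, (1-p)^2 = 0.0256.
T = -0.68/(0.7056 * 0.0256) = -37.645266.
In the p-coordinate, Gamma^(alpha) = Gamma^(0) - (alpha/2)*T with Gamma^(0) = (1/2)*g'(p) = -T/2,
so Gamma^(alpha) = -((1+alpha)/2)*T.
alpha = 1, -(1+alpha)/2 = -1.0.
Gamma = -1.0 * -37.645266 = 37.6453

37.6453


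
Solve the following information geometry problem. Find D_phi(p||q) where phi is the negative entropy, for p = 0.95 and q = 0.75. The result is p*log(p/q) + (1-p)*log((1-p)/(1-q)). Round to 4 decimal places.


Bregman divergence with negative entropy generator:
D = p*log(p/q) + (1-p)*log((1-p)/(1-q)).
p = 0.95, q = 0.75.
p*log(p/q) = 0.95*log(0.95/0.75) = 0.224569.
(1-p)*log((1-p)/(1-q)) = 0.05*log(0.05/0.25) = -0.080472.
D = 0.224569 + -0.080472 = 0.1441

0.1441


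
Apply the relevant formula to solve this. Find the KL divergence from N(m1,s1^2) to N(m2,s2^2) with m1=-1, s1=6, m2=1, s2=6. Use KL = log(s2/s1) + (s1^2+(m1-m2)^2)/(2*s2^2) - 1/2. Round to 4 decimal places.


KL divergence between normal distributions:
KL = log(s2/s1) + (s1^2 + (m1-m2)^2)/(2*s2^2) - 1/2.
log(6/6) = 0.0.
(6^2 + (-1-1)^2)/(2*6^2) = (36 + 4)/72 = 0.555556.
KL = 0.0 + 0.555556 - 0.5 = 0.0556

0.0556


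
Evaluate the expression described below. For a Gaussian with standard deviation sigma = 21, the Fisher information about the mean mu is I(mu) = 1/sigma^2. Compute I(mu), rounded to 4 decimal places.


The Fisher information for the mean of a normal distribution is I(mu) = 1/sigma^2.
sigma = 21, so sigma^2 = 441.
I(mu) = 1/441 = 0.0023

0.0023


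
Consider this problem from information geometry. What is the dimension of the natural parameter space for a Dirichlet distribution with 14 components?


Exponential family dimension calculation:
Dirichlet with 14 components has 14 natural parameters.

14


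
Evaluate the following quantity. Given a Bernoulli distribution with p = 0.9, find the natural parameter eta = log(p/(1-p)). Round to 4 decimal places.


Natural parameter for Bernoulli: eta = log(p/(1-p)).
p = 0.9, 1-p = 0.1.
p/(1-p) = 9.0.
eta = log(9.0) = 2.1972

2.1972


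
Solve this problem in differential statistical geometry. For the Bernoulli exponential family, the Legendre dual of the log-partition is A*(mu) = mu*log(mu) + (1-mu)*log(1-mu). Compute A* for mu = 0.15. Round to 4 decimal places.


Legendre transform for Bernoulli:
A*(mu) = mu*log(mu) + (1-mu)*log(1-mu).
mu = 0.15, 1-mu = 0.85.
mu*log(mu) = 0.15*log(0.15) = -0.284568.
(1-mu)*log(1-mu) = 0.85*log(0.85) = -0.138141.
A* = -0.284568 + -0.138141 = -0.4227

-0.4227


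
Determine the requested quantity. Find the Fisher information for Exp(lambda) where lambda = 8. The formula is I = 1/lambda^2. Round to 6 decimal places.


Fisher information for exponential: I(lambda) = 1/lambda^2.
lambda = 8, lambda^2 = 64.
I = 1/64 = 0.015625

0.015625


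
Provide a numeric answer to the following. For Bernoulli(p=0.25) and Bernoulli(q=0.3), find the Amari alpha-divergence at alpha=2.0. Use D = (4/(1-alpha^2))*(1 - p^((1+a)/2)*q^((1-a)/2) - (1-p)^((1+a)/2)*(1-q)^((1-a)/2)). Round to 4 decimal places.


Amari alpha-divergence:
D = (4/(1-alpha^2))*(1 - p^((1+a)/2)*q^((1-a)/2) - (1-p)^((1+a)/2)*(1-q)^((1-a)/2)).
alpha = 2.0, p = 0.25, q = 0.3.
e1 = (1+alpha)/2 = 1.5, e2 = (1-alpha)/2 = -0.5.
t1 = p^e1 * q^e2 = 0.25^1.5 * 0.3^-0.5 = 0.228218.
t2 = (1-p)^e1 * (1-q)^e2 = 0.75^1.5 * 0.7^-0.5 = 0.776324.
4/(1-alpha^2) = -1.333333.
D = -1.333333*(1 - 0.228218 - 0.776324) = 0.0061

0.0061


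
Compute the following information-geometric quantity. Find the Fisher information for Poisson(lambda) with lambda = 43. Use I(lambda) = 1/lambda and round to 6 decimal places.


Fisher information for Poisson: I(lambda) = 1/lambda.
lambda = 43.
I(lambda) = 1/43 = 0.023256

0.023256


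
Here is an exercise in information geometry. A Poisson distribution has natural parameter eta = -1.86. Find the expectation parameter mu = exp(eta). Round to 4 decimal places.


Expectation parameter for Poisson exponential family:
mu = exp(eta).
eta = -1.86.
mu = exp(-1.86) = 0.1557

0.1557


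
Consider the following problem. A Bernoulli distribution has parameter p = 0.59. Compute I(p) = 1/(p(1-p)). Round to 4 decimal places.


For Bernoulli(p), Fisher information is I(p) = 1/(p*(1-p)).
p = 0.59, 1-p = 0.41.
p*(1-p) = 0.2419.
I(p) = 1/0.2419 = 4.1339

4.1339


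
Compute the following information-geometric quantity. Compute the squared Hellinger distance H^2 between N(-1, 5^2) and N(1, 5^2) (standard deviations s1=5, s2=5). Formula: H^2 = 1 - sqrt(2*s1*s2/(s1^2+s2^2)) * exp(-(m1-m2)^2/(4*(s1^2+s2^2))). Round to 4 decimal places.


Squared Hellinger distance for Gaussians:
H^2 = 1 - sqrt(2*s1*s2/(s1^2+s2^2)) * exp(-(m1-m2)^2/(4*(s1^2+s2^2))).
s1^2 = 25, s2^2 = 25, s1^2+s2^2 = 50.
sqrt(2*5*5/(50)) = 1.0.
(m1-m2)^2 = (-2)^2 = 4.
exp(-4/(4*50)) = exp(-0.02) = 0.980199.
H^2 = 1 - 1.0*0.980199 = 0.0198

0.0198


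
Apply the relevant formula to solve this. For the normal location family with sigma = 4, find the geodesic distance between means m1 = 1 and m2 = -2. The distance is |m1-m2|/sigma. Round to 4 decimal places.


On the fixed-variance normal subfamily, geodesic distance = |m1-m2|/sigma.
|1 - -2| = 3.
sigma = 4.
d = 3/4 = 0.7500

0.7500


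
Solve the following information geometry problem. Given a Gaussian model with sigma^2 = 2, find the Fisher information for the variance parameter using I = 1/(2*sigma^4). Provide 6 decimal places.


Fisher information for variance: I(sigma^2) = 1/(2*sigma^4).
sigma^2 = 2, so sigma^4 = 4.
I = 1/(2*4) = 1/8 = 0.125000

0.125000


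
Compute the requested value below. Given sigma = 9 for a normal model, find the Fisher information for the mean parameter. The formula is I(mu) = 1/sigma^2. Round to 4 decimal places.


The Fisher information for the mean of a normal distribution is I(mu) = 1/sigma^2.
sigma = 9, so sigma^2 = 81.
I(mu) = 1/81 = 0.0123

0.0123


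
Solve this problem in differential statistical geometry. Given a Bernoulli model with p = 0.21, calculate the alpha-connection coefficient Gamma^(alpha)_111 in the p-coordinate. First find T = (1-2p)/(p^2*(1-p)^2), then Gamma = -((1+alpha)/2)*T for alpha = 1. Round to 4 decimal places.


Skewness (Amari-Chentsov) tensor: T = (1-2p)/(p^2*(1-p)^2).
p = 0.21, 1-2p = 0.58, p^2 = 0.0441, (1-p)^2 = 0.6241.
T = 0.58/(0.0441 * 0.6241) = 21.07343.
In the p-coordinate, Gamma^(alpha) = Gamma^(0) - (alpha/2)*T with Gamma^(0) = (1/2)*g'(p) = -T/2,
so Gamma^(alpha) = -((1+alpha)/2)*T.
alpha = 1, -(1+alpha)/2 = -1.0.
Gamma = -1.0 * 21.07343 = -21.0734

-21.0734


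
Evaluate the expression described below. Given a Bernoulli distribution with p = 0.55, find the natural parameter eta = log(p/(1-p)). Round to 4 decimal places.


Natural parameter for Bernoulli: eta = log(p/(1-p)).
p = 0.55, 1-p = 0.45.
p/(1-p) = 1.222222.
eta = log(1.222222) = 0.2007

0.2007


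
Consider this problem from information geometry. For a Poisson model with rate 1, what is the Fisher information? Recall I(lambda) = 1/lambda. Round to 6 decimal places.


Fisher information for Poisson: I(lambda) = 1/lambda.
lambda = 1.
I(lambda) = 1/1 = 1.000000

1.000000


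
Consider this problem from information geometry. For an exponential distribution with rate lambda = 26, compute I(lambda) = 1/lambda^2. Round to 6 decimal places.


Fisher information for exponential: I(lambda) = 1/lambda^2.
lambda = 26, lambda^2 = 676.
I = 1/676 = 0.001479

0.001479


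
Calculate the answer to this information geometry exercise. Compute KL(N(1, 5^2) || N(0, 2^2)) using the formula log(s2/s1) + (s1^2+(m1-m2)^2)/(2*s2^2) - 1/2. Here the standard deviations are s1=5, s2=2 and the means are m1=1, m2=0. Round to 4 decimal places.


KL divergence between normal distributions:
KL = log(s2/s1) + (s1^2 + (m1-m2)^2)/(2*s2^2) - 1/2.
log(2/5) = -0.916291.
(5^2 + (1-0)^2)/(2*2^2) = (25 + 1)/8 = 3.25.
KL = -0.916291 + 3.25 - 0.5 = 1.8337

1.8337


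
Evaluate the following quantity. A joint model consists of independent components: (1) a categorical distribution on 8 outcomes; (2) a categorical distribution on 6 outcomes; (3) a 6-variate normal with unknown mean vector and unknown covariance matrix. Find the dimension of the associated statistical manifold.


The dimension of a statistical manifold equals the number of free
(independent) real parameters of the model. For a product of independent
blocks the parameter counts add.
- categorical on 8 outcomes (probabilities sum to 1): 8-1 = 7.
- categorical on 6 outcomes (probabilities sum to 1): 6-1 = 5.
- 6-variate normal: 6 (mean) + 6*7/2 = 21 (symmetric covariance) = 27.
Total = 7 + 5 + 27 = 39.
Dimension = 39

39


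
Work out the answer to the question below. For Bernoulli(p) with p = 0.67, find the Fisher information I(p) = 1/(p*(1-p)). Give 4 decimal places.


For Bernoulli(p), Fisher information is I(p) = 1/(p*(1-p)).
p = 0.67, 1-p = 0.33.
p*(1-p) = 0.2211.
I(p) = 1/0.2211 = 4.5228

4.5228


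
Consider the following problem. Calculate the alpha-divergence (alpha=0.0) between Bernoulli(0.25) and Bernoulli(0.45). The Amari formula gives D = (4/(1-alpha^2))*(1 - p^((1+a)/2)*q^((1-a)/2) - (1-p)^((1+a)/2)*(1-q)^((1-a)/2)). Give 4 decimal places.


Amari alpha-divergence:
D = (4/(1-alpha^2))*(1 - p^((1+a)/2)*q^((1-a)/2) - (1-p)^((1+a)/2)*(1-q)^((1-a)/2)).
alpha = 0.0, p = 0.25, q = 0.45.
e1 = (1+alpha)/2 = 0.5, e2 = (1-alpha)/2 = 0.5.
t1 = p^e1 * q^e2 = 0.25^0.5 * 0.45^0.5 = 0.33541.
t2 = (1-p)^e1 * (1-q)^e2 = 0.75^0.5 * 0.55^0.5 = 0.642262.
4/(1-alpha^2) = 4.0.
D = 4.0*(1 - 0.33541 - 0.642262) = 0.0893

0.0893


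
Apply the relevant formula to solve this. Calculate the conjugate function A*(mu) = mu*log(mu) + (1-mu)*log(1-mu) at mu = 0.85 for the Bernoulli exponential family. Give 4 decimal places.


Legendre transform for Bernoulli:
A*(mu) = mu*log(mu) + (1-mu)*log(1-mu).
mu = 0.85, 1-mu = 0.15.
mu*log(mu) = 0.85*log(0.85) = -0.138141.
(1-mu)*log(1-mu) = 0.15*log(0.15) = -0.284568.
A* = -0.138141 + -0.284568 = -0.4227

-0.4227
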